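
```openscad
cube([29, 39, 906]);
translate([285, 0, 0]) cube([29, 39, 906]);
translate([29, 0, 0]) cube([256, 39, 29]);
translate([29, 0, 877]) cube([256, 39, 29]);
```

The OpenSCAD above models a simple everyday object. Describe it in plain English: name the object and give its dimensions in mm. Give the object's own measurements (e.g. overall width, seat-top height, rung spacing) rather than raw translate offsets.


A rectangular picture frame lying in the x–z plane (depth along y). The opening is 256 mm wide (x) by 848 mm tall (z), surrounded by a border 29 mm wide on all four sides. The frame is 39 mm deep and is made of two full-height vertical stiles with two horizontal rails fitted between them.


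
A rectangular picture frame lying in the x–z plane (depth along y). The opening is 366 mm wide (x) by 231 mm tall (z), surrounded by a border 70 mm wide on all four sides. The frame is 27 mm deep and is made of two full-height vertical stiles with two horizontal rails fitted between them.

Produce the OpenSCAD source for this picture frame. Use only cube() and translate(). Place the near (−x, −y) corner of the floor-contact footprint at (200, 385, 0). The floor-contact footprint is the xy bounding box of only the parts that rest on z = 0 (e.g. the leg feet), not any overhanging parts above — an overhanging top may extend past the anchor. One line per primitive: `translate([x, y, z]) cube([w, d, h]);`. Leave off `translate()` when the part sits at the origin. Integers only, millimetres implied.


translate([200, 385, 0]) cube([70, 27, 371]);
translate([636, 385, 0]) cube([70, 27, 371]);
translate([270, 385, 0]) cube([366, 27, 70]);
translate([270, 385, 301]) cube([366, 27, 70]);


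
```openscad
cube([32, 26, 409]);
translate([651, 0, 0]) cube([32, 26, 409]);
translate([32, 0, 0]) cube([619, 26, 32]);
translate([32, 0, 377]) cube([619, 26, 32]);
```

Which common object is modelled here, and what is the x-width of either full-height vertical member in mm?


A picture frame. The border width is 32 mm.

Four thin pieces enclosing a rectangular opening — a picture frame. The two full-height stiles are 409 mm tall; the top rail sits at z = 377 and is 32 mm tall, so the border above the opening is 409 − 377 = 32 mm, matching the stile x-width.


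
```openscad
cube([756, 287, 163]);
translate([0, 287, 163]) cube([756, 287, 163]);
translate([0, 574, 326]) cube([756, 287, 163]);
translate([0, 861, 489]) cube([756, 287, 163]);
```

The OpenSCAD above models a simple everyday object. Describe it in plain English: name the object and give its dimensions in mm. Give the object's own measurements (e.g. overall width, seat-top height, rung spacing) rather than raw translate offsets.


A straight staircase of 4 solid steps. Each step is 756 mm wide (x), 287 mm deep (y, the going) and 163 mm tall (the rise). The first step rests on the floor; each subsequent step sits one going further in +y and one rise higher in +z, directly behind and above the previous step with no overlap.


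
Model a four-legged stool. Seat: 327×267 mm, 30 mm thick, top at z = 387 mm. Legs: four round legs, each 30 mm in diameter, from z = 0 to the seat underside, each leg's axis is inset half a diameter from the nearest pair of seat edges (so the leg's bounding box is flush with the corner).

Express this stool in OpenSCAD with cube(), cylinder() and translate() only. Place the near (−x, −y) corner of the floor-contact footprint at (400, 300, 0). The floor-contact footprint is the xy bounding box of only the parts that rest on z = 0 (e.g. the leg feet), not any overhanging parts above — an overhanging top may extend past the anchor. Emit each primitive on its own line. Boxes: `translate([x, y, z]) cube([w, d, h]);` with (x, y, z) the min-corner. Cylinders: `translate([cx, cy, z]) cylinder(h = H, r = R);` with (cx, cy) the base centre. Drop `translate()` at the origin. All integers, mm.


translate([400, 300, 357]) cube([327, 267, 30]);
translate([415, 315, 0]) cylinder(h = 357, r = 15);
translate([712, 315, 0]) cylinder(h = 357, r = 15);
translate([415, 552, 0]) cylinder(h = 357, r = 15);
translate([712, 552, 0]) cylinder(h = 357, r = 15);


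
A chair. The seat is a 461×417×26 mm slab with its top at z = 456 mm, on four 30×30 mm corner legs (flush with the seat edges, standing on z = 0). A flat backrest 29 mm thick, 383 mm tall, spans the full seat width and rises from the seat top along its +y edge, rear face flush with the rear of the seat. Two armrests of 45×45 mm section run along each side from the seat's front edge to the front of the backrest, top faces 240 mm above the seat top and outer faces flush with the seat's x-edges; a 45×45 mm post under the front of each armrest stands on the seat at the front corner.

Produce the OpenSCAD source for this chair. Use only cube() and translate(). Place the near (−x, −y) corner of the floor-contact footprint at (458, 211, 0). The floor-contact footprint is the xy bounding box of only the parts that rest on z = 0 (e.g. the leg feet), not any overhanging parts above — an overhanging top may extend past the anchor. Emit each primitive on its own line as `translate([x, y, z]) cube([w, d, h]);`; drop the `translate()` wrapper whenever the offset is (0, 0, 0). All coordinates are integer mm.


translate([458, 211, 430]) cube([461, 417, 26]);
translate([458, 211, 0]) cube([30, 30, 430]);
translate([889, 211, 0]) cube([30, 30, 430]);
translate([458, 598, 0]) cube([30, 30, 430]);
translate([889, 598, 0]) cube([30, 30, 430]);
translate([458, 599, 456]) cube([461, 29, 383]);
translate([458, 211, 651]) cube([45, 388, 45]);
translate([874, 211, 651]) cube([45, 388, 45]);
translate([458, 211, 456]) cube([45, 45, 195]);
translate([874, 211, 456]) cube([45, 45, 195]);


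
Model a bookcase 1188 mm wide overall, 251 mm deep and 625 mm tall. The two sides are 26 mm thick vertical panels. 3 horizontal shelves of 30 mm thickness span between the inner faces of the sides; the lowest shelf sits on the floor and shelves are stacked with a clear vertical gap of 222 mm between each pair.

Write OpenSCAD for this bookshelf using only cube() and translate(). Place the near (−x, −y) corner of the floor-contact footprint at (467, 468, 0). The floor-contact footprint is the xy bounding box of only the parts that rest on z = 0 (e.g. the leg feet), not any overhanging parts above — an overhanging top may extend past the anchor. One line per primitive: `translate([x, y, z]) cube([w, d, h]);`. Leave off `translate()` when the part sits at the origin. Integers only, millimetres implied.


translate([467, 468, 0]) cube([26, 251, 625]);
translate([1629, 468, 0]) cube([26, 251, 625]);
translate([493, 468, 0]) cube([1136, 251, 30]);
translate([493, 468, 252]) cube([1136, 251, 30]);
translate([493, 468, 504]) cube([1136, 251, 30]);


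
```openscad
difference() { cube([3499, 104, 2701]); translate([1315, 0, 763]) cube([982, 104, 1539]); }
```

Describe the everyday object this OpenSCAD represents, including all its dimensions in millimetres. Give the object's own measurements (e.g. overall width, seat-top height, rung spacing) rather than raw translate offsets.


A wall 3499 mm long (x), 104 mm thick (y), 2701 mm tall, with a rectangular window opening cut through it. The opening is 982 mm wide and 1539 mm tall; its sill is at z = 763 mm and its near (−x) edge is 1315 mm from the wall's −x end. The opening passes through the full wall thickness.


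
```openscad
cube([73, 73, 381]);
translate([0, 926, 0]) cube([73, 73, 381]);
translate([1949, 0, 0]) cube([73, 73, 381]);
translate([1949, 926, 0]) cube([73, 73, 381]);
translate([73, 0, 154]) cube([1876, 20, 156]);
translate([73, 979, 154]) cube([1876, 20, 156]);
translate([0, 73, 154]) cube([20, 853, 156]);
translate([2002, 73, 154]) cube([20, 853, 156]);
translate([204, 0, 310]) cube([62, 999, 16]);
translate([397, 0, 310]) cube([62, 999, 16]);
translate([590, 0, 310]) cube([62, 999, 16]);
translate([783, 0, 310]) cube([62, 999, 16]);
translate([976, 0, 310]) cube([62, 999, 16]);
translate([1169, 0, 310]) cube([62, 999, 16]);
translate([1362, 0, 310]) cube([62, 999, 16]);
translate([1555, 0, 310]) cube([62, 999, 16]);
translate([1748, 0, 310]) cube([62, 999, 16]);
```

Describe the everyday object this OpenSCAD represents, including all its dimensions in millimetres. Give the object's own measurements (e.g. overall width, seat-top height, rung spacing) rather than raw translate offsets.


A bed frame 2022 mm long (x) by 999 mm wide (y). Four 73×73 mm corner posts, 381 mm tall, at the corners of the footprint. Four rails of 20 mm thickness and 156 mm height run between adjacent posts with their undersides at z = 154 mm, their outer faces flush with the outside of the frame (the two x-running rails run between the posts' inner faces; the two y-running rails run between the posts' inner faces). 9 slats, each 62 mm wide (x) and 16 mm thick, lie across the top of the two x-running rails, running the full 999 mm width of the frame in y; along x they sit between the end posts with a 131 mm gap after the −x posts and between neighbouring slats, leaving 139 mm before the +x posts.


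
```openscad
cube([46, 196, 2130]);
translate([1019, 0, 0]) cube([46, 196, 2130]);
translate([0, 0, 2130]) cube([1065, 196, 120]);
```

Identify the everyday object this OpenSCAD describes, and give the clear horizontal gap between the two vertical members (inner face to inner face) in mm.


A door frame. The clear opening width is 973 mm.

Two 2130 mm tall posts with a header on top — a door frame. The left jamb is 46 mm wide at x = 0; the right jamb starts at x = 1019. The clear opening is 1019 − 46 = 973 mm.


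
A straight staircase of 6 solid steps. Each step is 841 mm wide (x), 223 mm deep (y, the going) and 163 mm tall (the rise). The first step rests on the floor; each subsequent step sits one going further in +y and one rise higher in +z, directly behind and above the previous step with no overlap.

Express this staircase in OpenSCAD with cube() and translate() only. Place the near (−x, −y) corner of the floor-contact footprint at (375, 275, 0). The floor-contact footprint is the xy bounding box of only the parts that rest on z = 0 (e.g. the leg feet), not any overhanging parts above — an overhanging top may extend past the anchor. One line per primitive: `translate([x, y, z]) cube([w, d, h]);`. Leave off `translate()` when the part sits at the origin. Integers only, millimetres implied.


translate([375, 275, 0]) cube([841, 223, 163]);
translate([375, 498, 163]) cube([841, 223, 163]);
translate([375, 721, 326]) cube([841, 223, 163]);
translate([375, 944, 489]) cube([841, 223, 163]);
translate([375, 1167, 652]) cube([841, 223, 163]);
translate([375, 1390, 815]) cube([841, 223, 163]);


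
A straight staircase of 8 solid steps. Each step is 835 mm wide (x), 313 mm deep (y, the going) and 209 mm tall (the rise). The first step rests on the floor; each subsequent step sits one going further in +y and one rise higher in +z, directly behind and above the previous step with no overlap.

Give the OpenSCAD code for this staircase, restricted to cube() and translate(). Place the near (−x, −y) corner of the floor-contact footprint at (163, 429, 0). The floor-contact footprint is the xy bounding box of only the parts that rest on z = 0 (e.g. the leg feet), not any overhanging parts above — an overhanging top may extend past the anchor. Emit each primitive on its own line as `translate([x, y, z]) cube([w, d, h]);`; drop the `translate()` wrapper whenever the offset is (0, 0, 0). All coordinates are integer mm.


translate([163, 429, 0]) cube([835, 313, 209]);
translate([163, 742, 209]) cube([835, 313, 209]);
translate([163, 1055, 418]) cube([835, 313, 209]);
translate([163, 1368, 627]) cube([835, 313, 209]);
translate([163, 1681, 836]) cube([835, 313, 209]);
translate([163, 1994, 1045]) cube([835, 313, 209]);
translate([163, 2307, 1254]) cube([835, 313, 209]);
translate([163, 2620, 1463]) cube([835, 313, 209]);


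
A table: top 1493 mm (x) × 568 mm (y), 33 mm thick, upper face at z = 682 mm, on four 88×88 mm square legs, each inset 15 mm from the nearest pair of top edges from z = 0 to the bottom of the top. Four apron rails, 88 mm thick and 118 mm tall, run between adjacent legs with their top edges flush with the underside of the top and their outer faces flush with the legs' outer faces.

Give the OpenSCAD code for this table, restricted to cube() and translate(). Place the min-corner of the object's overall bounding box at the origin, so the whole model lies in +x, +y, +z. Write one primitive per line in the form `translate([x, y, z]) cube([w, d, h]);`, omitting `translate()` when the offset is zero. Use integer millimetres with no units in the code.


// leg_h = 682 - 33 = 649
// apron z = 649 - 118 = 531
translate([0, 0, 649]) cube([1493, 568, 33]);
translate([15, 15, 0]) cube([88, 88, 649]);
translate([1390, 15, 0]) cube([88, 88, 649]);
translate([15, 465, 0]) cube([88, 88, 649]);
translate([1390, 465, 0]) cube([88, 88, 649]);
translate([103, 15, 531]) cube([1287, 88, 118]);
translate([103, 465, 531]) cube([1287, 88, 118]);
translate([15, 103, 531]) cube([88, 362, 118]);
translate([1390, 103, 531]) cube([88, 362, 118]);


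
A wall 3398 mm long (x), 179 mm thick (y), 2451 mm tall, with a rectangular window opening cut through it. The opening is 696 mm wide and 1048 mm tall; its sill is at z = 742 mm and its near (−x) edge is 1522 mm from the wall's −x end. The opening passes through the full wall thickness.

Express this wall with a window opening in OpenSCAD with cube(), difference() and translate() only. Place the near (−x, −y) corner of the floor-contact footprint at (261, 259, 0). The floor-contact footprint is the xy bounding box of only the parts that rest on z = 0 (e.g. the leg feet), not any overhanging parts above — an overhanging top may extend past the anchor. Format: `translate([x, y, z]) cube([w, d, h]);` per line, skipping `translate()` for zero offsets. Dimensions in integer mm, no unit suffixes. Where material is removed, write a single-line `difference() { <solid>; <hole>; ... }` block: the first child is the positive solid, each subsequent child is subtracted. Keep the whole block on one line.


difference() { translate([261, 259, 0]) cube([3398, 179, 2451]); translate([1783, 259, 742]) cube([696, 179, 1048]); }


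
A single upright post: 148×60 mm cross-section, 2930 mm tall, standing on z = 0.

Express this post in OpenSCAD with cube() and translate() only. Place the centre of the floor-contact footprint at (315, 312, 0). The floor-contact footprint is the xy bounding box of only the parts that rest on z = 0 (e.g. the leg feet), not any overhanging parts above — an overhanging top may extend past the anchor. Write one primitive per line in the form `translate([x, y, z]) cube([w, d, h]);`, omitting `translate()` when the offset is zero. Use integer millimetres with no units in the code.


translate([241, 282, 0]) cube([148, 60, 2930]);


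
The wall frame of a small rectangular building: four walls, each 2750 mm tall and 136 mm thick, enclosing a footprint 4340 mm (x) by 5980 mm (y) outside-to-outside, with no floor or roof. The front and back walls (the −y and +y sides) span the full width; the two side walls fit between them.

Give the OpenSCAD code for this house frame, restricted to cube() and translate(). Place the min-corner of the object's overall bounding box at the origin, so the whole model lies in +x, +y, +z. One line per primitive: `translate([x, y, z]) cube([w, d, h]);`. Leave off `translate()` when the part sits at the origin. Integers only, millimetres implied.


cube([4340, 136, 2750]);
translate([0, 5844, 0]) cube([4340, 136, 2750]);
translate([0, 136, 0]) cube([136, 5708, 2750]);
translate([4204, 136, 0]) cube([136, 5708, 2750]);


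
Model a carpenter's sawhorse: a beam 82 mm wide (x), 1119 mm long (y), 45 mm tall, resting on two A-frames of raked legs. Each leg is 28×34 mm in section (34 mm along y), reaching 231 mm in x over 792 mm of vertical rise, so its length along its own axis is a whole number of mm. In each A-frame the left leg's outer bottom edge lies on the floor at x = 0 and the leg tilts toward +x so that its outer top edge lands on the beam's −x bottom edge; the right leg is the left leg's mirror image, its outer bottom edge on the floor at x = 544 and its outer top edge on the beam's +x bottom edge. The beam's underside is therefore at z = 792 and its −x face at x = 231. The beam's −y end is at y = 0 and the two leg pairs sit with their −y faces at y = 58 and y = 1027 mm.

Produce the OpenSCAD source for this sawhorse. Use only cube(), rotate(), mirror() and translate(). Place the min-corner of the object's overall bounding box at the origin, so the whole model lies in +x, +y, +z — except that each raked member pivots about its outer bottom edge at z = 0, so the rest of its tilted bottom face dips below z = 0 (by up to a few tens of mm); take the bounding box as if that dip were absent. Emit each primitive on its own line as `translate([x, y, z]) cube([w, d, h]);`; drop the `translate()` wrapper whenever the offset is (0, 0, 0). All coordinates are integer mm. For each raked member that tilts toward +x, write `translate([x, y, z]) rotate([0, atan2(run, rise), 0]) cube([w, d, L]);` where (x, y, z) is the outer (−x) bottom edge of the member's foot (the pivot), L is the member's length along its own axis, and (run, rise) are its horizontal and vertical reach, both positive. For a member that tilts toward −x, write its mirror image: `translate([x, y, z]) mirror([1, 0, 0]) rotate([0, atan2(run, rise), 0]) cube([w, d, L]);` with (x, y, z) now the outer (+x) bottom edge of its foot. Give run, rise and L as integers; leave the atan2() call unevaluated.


translate([231, 0, 792]) cube([82, 1119, 45]);
translate([0, 58, 0]) rotate([0, atan2(231, 792), 0]) cube([28, 34, 825]);
translate([544, 58, 0]) mirror([1, 0, 0]) rotate([0, atan2(231, 792), 0]) cube([28, 34, 825]);
translate([0, 1027, 0]) rotate([0, atan2(231, 792), 0]) cube([28, 34, 825]);
translate([544, 1027, 0]) mirror([1, 0, 0]) rotate([0, atan2(231, 792), 0]) cube([28, 34, 825]);


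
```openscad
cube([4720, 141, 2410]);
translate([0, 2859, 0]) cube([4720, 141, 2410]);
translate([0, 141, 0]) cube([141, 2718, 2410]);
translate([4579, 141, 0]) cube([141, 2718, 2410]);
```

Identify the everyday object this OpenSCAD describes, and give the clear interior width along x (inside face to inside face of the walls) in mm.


A house (or room) frame. The interior width is 4438 mm.

Four 2410 mm walls enclosing a rectangle with no floor or roof — a room or house frame. Outside width is 4720 mm and wall thickness is 141 mm, so the interior width is 4720 − 2 × 141 = 4438 mm.


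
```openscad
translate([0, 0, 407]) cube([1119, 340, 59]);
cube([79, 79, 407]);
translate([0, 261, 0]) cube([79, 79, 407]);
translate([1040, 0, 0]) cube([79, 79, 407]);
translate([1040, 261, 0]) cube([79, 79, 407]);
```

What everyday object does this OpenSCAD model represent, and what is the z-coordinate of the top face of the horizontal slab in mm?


A bench. The seat-top height is 466 mm.

A long slab on four corner posts — a bench. The slab sits at z = 407 with thickness 59, so the top is 407 + 59 = 466 mm.


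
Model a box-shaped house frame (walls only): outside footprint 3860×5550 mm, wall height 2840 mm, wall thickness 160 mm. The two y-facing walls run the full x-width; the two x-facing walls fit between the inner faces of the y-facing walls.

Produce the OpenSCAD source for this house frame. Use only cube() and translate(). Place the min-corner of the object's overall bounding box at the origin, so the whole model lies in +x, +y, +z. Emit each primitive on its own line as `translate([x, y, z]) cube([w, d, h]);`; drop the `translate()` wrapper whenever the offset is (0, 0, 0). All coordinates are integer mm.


cube([3860, 160, 2840]);
translate([0, 5390, 0]) cube([3860, 160, 2840]);
translate([0, 160, 0]) cube([160, 5230, 2840]);
translate([3700, 160, 0]) cube([160, 5230, 2840]);


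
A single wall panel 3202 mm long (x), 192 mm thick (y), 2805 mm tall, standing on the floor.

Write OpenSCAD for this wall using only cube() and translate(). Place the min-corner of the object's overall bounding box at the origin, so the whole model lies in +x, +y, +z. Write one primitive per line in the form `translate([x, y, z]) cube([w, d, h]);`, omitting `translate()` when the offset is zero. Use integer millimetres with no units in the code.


cube([3202, 192, 2805]);


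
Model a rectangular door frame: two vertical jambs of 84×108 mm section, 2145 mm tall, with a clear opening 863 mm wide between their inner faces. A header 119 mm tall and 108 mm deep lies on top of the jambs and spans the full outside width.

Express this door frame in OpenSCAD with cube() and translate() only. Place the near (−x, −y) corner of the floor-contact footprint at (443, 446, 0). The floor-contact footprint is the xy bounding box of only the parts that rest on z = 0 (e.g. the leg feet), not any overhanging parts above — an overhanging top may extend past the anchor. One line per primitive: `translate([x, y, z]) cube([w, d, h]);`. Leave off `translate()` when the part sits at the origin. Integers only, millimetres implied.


translate([443, 446, 0]) cube([84, 108, 2145]);
translate([1390, 446, 0]) cube([84, 108, 2145]);
translate([443, 446, 2145]) cube([1031, 108, 119]);


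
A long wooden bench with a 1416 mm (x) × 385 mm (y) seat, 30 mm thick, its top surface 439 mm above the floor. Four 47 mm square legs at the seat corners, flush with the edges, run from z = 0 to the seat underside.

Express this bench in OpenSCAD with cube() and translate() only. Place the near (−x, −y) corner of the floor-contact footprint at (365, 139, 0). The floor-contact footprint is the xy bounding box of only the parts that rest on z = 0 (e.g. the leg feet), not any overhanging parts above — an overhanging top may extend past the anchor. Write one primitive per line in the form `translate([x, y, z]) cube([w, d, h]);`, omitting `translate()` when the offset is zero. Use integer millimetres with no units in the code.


// leg_h = 439 − 30 = 409
translate([365, 139, 409]) cube([1416, 385, 30]);
translate([365, 139, 0]) cube([47, 47, 409]);
translate([365, 477, 0]) cube([47, 47, 409]);
translate([1734, 139, 0]) cube([47, 47, 409]);
translate([1734, 477, 0]) cube([47, 47, 409]);


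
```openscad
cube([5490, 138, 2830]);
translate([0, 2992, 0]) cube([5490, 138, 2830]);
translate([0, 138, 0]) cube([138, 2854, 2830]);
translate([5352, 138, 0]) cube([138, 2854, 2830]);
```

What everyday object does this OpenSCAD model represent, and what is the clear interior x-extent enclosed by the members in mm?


A house (or room) frame. The interior width is 5214 mm.

Four 2830 mm walls enclosing a rectangle with no floor or roof — a room or house frame. Outside width is 5490 mm and wall thickness is 138 mm, so the interior width is 5490 − 2 × 138 = 5214 mm.


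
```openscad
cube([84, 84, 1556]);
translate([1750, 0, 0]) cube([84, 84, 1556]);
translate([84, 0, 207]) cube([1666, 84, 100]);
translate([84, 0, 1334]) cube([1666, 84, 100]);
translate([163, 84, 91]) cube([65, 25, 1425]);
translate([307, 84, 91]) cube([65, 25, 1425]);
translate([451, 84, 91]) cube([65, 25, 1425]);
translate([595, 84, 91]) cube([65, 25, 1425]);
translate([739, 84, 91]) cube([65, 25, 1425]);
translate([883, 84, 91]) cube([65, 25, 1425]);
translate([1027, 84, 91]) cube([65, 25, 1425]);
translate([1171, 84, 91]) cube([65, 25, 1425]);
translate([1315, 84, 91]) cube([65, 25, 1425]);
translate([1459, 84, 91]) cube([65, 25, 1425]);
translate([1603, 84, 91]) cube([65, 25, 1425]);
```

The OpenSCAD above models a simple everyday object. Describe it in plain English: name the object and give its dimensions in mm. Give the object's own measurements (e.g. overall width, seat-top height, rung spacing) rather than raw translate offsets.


A fence section. Two 84×84 mm posts, 1556 mm tall, stand on the floor with a clear span of 1666 mm between their inner faces. Two horizontal rails of 84×100 mm section span the gap between the posts with their undersides at z = 207 mm and z = 1334 mm, flush with the posts' −y face. 11 pickets, each 65 mm wide, 25 mm thick and 1425 mm tall, are fixed to the +y face of the rails with their bottoms at z = 91 mm, spaced across the span with a 79 mm gap after the −x post and between neighbouring pickets, with 82 mm left before the +x post.


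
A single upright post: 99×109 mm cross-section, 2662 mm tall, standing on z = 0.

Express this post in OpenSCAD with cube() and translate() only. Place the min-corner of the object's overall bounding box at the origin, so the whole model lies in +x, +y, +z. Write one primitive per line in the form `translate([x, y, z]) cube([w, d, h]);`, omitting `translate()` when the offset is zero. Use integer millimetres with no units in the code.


cube([99, 109, 2662]);


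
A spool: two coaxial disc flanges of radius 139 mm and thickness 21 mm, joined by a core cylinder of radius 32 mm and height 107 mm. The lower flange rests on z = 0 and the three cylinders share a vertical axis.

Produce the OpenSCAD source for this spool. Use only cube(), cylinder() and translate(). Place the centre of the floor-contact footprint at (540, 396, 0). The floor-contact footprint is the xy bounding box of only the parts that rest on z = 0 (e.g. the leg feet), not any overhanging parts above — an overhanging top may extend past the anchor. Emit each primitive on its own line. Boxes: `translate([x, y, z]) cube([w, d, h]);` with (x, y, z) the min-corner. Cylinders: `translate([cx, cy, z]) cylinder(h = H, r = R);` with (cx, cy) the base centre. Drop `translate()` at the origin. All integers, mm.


translate([540, 396, 0]) cylinder(h = 21, r = 139);
translate([540, 396, 21]) cylinder(h = 107, r = 32);
translate([540, 396, 128]) cylinder(h = 21, r = 139);


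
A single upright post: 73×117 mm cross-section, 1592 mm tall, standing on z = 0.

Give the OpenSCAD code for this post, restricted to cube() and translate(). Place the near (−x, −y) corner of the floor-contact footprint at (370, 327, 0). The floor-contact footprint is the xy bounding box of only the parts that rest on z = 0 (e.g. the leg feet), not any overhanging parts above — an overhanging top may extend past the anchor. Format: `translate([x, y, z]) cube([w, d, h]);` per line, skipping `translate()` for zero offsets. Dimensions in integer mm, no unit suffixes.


translate([370, 327, 0]) cube([73, 117, 1592]);


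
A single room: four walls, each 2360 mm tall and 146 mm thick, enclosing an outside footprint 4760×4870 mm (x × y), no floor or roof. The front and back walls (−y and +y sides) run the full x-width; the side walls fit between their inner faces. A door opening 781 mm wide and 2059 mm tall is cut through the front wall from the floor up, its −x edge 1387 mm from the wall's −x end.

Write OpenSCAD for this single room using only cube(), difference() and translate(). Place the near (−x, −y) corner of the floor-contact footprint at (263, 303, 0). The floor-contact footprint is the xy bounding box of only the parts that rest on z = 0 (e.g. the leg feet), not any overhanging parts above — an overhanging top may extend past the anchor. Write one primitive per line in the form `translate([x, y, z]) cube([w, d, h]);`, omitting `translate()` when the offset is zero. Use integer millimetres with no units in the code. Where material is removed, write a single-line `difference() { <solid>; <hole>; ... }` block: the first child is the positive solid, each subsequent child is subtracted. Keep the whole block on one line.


difference() { translate([263, 303, 0]) cube([4760, 146, 2360]); translate([1650, 303, 0]) cube([781, 146, 2059]); }
translate([263, 5027, 0]) cube([4760, 146, 2360]);
translate([263, 449, 0]) cube([146, 4578, 2360]);
translate([4877, 449, 0]) cube([146, 4578, 2360]);


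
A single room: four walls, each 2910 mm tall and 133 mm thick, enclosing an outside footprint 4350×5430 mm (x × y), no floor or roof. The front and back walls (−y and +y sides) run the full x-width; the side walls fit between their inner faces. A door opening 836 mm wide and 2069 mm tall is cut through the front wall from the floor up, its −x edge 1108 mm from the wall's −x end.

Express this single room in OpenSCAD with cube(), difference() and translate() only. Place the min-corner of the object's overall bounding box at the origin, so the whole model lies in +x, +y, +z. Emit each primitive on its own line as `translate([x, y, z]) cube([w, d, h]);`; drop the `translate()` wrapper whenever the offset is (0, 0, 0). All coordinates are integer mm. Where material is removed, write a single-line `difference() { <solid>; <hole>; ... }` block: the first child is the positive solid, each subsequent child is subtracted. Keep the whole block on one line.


difference() { cube([4350, 133, 2910]); translate([1108, 0, 0]) cube([836, 133, 2069]); }
translate([0, 5297, 0]) cube([4350, 133, 2910]);
translate([0, 133, 0]) cube([133, 5164, 2910]);
translate([4217, 133, 0]) cube([133, 5164, 2910]);


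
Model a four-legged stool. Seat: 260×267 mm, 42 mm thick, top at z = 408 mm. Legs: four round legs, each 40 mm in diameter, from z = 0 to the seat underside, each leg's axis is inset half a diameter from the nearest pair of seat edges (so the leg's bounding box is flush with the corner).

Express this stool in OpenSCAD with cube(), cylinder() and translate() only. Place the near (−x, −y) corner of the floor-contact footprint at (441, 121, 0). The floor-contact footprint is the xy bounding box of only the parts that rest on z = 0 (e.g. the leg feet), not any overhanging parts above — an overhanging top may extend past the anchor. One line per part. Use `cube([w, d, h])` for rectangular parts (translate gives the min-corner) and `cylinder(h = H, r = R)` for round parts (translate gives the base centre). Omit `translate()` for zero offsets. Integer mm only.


translate([441, 121, 366]) cube([260, 267, 42]);
translate([461, 141, 0]) cylinder(h = 366, r = 20);
translate([681, 141, 0]) cylinder(h = 366, r = 20);
translate([461, 368, 0]) cylinder(h = 366, r = 20);
translate([681, 368, 0]) cylinder(h = 366, r = 20);


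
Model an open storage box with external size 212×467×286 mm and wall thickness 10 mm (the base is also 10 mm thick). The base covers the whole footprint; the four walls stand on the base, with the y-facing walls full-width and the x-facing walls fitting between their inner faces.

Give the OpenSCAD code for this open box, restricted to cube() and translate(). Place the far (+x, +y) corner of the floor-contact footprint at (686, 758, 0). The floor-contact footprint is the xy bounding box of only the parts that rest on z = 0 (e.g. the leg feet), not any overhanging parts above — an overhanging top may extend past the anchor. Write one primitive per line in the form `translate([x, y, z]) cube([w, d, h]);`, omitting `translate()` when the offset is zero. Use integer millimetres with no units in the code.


translate([474, 291, 0]) cube([212, 467, 10]);
translate([474, 291, 10]) cube([212, 10, 276]);
translate([474, 748, 10]) cube([212, 10, 276]);
translate([474, 301, 10]) cube([10, 447, 276]);
translate([676, 301, 10]) cube([10, 447, 276]);


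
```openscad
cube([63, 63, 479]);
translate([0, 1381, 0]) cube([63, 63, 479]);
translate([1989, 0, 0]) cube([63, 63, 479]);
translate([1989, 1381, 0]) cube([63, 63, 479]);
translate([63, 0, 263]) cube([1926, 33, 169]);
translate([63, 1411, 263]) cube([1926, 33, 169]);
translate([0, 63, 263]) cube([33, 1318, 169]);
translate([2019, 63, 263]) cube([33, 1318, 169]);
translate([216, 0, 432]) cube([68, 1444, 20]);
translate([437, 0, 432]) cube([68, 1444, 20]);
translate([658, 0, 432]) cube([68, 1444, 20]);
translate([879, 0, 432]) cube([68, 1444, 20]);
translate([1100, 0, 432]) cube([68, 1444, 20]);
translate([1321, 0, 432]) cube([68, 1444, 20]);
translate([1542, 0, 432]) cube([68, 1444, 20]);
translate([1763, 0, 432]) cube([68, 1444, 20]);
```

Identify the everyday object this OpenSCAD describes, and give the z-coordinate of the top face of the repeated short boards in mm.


A bed frame. The slat-top height is 452 mm.

Four posts, four rails, and a row of slats — a bed frame. Slats sit on the rails at z = 263 + 169 = 432; with slat thickness 20, the top is 452 mm.


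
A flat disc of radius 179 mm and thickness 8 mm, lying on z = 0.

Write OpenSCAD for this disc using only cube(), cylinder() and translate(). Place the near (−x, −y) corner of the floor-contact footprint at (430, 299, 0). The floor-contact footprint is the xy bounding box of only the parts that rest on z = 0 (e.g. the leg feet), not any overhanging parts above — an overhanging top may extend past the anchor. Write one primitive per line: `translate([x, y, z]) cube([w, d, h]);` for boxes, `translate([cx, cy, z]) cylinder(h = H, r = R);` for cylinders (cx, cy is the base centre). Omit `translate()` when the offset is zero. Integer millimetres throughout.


translate([609, 478, 0]) cylinder(h = 8, r = 179);


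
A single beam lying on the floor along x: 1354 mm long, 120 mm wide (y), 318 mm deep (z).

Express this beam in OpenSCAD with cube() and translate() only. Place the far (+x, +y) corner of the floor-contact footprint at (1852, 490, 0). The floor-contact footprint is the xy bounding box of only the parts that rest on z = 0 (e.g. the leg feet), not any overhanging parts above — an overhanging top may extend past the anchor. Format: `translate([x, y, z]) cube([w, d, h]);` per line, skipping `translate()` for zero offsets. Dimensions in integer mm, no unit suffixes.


translate([498, 370, 0]) cube([1354, 120, 318]);


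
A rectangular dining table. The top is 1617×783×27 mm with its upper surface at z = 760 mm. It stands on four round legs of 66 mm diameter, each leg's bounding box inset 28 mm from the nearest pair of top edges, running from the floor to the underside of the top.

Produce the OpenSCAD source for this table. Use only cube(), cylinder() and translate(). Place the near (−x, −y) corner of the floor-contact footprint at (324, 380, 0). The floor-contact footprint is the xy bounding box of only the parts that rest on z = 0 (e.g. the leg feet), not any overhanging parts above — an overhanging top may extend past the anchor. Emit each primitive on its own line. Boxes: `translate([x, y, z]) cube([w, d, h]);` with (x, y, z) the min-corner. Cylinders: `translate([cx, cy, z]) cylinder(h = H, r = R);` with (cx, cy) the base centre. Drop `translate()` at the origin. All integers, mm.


translate([296, 352, 733]) cube([1617, 783, 27]);
translate([357, 413, 0]) cylinder(h = 733, r = 33);
translate([1852, 413, 0]) cylinder(h = 733, r = 33);
translate([357, 1074, 0]) cylinder(h = 733, r = 33);
translate([1852, 1074, 0]) cylinder(h = 733, r = 33);


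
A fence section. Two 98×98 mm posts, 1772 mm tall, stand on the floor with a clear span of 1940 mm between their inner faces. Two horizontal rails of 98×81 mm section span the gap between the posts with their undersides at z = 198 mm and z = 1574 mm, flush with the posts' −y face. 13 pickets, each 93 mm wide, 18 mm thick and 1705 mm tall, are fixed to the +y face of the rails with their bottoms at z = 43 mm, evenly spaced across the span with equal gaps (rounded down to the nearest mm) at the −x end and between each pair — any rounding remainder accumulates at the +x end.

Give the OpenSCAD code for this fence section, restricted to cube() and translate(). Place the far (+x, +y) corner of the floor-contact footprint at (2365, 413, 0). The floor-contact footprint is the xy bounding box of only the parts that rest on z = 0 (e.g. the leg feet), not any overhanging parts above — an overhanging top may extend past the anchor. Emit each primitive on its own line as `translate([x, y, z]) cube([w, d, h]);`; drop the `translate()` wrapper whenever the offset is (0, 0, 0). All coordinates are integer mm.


translate([229, 315, 0]) cube([98, 98, 1772]);
translate([2267, 315, 0]) cube([98, 98, 1772]);
translate([327, 315, 198]) cube([1940, 98, 81]);
translate([327, 315, 1574]) cube([1940, 98, 81]);
translate([379, 413, 43]) cube([93, 18, 1705]);
translate([524, 413, 43]) cube([93, 18, 1705]);
translate([669, 413, 43]) cube([93, 18, 1705]);
translate([814, 413, 43]) cube([93, 18, 1705]);
translate([959, 413, 43]) cube([93, 18, 1705]);
translate([1104, 413, 43]) cube([93, 18, 1705]);
translate([1249, 413, 43]) cube([93, 18, 1705]);
translate([1394, 413, 43]) cube([93, 18, 1705]);
translate([1539, 413, 43]) cube([93, 18, 1705]);
translate([1684, 413, 43]) cube([93, 18, 1705]);
translate([1829, 413, 43]) cube([93, 18, 1705]);
translate([1974, 413, 43]) cube([93, 18, 1705]);
translate([2119, 413, 43]) cube([93, 18, 1705]);


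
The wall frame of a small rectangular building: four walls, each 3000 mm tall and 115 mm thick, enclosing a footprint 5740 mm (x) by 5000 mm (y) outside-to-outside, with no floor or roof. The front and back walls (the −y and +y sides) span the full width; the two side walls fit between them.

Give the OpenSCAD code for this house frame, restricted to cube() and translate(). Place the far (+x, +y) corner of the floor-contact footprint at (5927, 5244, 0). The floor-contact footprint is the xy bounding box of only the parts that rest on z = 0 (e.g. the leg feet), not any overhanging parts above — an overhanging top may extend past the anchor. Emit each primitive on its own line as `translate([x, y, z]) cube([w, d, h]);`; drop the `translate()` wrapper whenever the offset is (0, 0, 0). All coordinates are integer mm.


translate([187, 244, 0]) cube([5740, 115, 3000]);
translate([187, 5129, 0]) cube([5740, 115, 3000]);
translate([187, 359, 0]) cube([115, 4770, 3000]);
translate([5812, 359, 0]) cube([115, 4770, 3000]);


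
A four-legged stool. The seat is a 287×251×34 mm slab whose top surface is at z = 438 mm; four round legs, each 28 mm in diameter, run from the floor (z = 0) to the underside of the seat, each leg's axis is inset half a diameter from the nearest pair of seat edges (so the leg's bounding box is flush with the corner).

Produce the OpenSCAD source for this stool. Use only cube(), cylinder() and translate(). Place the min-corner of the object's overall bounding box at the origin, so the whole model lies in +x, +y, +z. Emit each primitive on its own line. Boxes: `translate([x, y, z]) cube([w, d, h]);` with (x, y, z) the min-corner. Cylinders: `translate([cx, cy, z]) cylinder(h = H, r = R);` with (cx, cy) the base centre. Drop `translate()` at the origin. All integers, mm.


translate([0, 0, 404]) cube([287, 251, 34]);
translate([14, 14, 0]) cylinder(h = 404, r = 14);
translate([273, 14, 0]) cylinder(h = 404, r = 14);
translate([14, 237, 0]) cylinder(h = 404, r = 14);
translate([273, 237, 0]) cylinder(h = 404, r = 14);


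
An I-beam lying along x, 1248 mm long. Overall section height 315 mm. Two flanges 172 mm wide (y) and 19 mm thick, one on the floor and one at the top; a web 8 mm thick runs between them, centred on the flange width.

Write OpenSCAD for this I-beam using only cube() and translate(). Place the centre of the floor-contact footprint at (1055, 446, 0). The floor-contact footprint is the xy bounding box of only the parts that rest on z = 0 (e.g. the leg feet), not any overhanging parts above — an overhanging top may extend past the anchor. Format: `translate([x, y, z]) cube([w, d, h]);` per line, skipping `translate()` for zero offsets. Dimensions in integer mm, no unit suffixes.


translate([431, 360, 0]) cube([1248, 172, 19]);
translate([431, 442, 19]) cube([1248, 8, 277]);
translate([431, 360, 296]) cube([1248, 172, 19]);


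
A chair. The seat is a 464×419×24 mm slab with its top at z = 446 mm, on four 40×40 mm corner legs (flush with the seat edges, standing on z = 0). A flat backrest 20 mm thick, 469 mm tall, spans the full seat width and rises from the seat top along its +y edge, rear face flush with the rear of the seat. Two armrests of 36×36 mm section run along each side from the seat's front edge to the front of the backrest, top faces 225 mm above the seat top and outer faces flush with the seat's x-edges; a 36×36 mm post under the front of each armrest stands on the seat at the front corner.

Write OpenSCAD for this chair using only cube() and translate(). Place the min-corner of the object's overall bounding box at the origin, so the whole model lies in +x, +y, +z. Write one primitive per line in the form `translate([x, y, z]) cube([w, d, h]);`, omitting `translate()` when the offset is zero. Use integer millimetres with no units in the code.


// leg_h = 446 - 24 = 422
// arm post h = 225 - 36 = 189
translate([0, 0, 422]) cube([464, 419, 24]);
cube([40, 40, 422]);
translate([424, 0, 0]) cube([40, 40, 422]);
translate([0, 379, 0]) cube([40, 40, 422]);
translate([424, 379, 0]) cube([40, 40, 422]);
translate([0, 399, 446]) cube([464, 20, 469]);
translate([0, 0, 635]) cube([36, 399, 36]);
translate([428, 0, 635]) cube([36, 399, 36]);
translate([0, 0, 446]) cube([36, 36, 189]);
translate([428, 0, 446]) cube([36, 36, 189]);
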